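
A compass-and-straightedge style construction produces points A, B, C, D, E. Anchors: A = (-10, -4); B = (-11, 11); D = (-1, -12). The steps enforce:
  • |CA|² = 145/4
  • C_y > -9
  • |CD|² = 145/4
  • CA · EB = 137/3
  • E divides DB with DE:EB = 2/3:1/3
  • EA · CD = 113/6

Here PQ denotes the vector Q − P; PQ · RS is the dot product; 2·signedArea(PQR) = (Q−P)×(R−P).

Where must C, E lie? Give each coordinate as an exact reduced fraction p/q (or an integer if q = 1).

1. E_x = -23/3  [E divides DB with DE:EB = 2/3:1/3]
2. E_y = 10/3  [E divides DB with DE:EB = 2/3:1/3]
   → E = (-23/3, 10/3)
3. C_x = -11/2  [CA · EB = 137/3 ∩ EA · CD = 113/6]
4. C_y = -8  [CA · EB = 137/3 ∩ EA · CD = 113/6]
   → C = (-11/2, -8)

C = (-11/2, -8)
E = (-23/3, 10/3)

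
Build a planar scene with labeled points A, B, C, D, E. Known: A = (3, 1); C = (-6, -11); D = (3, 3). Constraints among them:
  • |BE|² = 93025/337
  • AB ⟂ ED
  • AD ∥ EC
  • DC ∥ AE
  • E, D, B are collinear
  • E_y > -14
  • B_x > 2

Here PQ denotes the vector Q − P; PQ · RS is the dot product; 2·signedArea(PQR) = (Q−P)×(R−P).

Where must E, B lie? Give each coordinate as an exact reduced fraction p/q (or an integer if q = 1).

1. E_x = -6  [AD ∥ EC ∩ DC ∥ AE]
2. E_y = -13  [AD ∥ EC ∩ DC ∥ AE]
   → E = (-6, -13)
3. B_x = 723/337  [E, D, B are collinear ∩ AB ⟂ ED]
4. B_y = 499/337  [E, D, B are collinear ∩ AB ⟂ ED]
   → B = (723/337, 499/337)

B = (723/337, 499/337)
E = (-6, -13)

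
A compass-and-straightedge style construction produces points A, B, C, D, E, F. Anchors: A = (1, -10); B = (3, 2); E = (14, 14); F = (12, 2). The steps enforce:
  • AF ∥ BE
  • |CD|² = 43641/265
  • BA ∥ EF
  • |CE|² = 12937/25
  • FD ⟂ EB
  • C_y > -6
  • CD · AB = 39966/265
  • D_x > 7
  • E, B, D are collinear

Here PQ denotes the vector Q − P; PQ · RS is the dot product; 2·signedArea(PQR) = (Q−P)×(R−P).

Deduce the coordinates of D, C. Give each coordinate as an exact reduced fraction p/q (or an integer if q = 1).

1. D_x = 1884/265  [E, B, D are collinear ∩ FD ⟂ EB]
2. D_y = 1718/265  [E, B, D are collinear ∩ FD ⟂ EB]
   → D = (1884/265, 1718/265)
3. C_x = 9/5  [line -2·x + -12·y + -294/5 = 0 ∩ |CD|² = 43641/265]
4. C_y = -26/5  [line -2·x + -12·y + -294/5 = 0 ∩ |CD|² = 43641/265]
   → C = (9/5, -26/5)

C = (9/5, -26/5)
D = (1884/265, 1718/265)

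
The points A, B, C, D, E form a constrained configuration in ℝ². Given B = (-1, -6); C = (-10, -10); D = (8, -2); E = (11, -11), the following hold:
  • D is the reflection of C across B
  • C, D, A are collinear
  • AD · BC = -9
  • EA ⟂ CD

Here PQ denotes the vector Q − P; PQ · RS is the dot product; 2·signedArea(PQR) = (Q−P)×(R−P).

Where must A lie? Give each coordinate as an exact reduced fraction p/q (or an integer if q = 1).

A = (695/97, -230/97)

1. A_x = 695/97  [C, D, A are collinear ∩ EA ⟂ CD]
2. A_y = -230/97  [C, D, A are collinear ∩ EA ⟂ CD]
   → A = (695/97, -230/97)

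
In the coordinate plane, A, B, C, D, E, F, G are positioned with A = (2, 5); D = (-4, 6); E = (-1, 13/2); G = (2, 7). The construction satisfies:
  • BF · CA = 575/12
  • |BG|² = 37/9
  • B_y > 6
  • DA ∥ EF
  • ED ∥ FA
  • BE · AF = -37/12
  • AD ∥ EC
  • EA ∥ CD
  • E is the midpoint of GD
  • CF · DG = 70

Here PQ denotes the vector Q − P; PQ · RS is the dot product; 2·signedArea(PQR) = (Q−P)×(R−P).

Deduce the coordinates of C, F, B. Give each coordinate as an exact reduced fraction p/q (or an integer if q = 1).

1. C_x = -7  [EA ∥ CD ∩ AD ∥ EC]
2. C_y = 15/2  [EA ∥ CD ∩ AD ∥ EC]
   → C = (-7, 15/2)
3. F_x = 5  [ED ∥ FA ∩ DA ∥ EF]
4. F_y = 11/2  [ED ∥ FA ∩ DA ∥ EF]
   → F = (5, 11/2)
5. B_x = 0  [BF · CA = 575/12 ∩ BE · AF = -37/12]
6. B_y = 20/3  [BF · CA = 575/12 ∩ BE · AF = -37/12]
   → B = (0, 20/3)

B = (0, 20/3)
C = (-7, 15/2)
F = (5, 11/2)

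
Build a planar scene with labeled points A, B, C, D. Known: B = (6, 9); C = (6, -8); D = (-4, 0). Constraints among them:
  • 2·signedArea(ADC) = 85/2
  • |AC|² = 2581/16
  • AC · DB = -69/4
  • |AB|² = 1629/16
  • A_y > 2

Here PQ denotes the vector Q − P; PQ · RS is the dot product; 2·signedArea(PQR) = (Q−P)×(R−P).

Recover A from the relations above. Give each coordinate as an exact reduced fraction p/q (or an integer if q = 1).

1. A_x = -3/2  [2·signedArea(ADC) = 85/2 ∩ AC · DB = -69/4]
2. A_y = 9/4  [2·signedArea(ADC) = 85/2 ∩ AC · DB = -69/4]
   → A = (-3/2, 9/4)

A = (-3/2, 9/4)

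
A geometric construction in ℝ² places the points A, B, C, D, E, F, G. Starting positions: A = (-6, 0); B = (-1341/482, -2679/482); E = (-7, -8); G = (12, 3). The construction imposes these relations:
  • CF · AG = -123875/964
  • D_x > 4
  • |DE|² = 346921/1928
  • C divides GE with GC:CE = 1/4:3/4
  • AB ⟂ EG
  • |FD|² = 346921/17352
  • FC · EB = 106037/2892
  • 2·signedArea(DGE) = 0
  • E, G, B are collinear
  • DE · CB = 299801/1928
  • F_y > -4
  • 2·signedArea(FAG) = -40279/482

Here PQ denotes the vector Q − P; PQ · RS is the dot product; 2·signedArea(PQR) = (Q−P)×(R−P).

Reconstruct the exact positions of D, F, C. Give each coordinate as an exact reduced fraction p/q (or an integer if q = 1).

C = (29/4, 1/4)
D = (4443/964, -1233/964)
F = (1069/1446, -5089/1446)

1. D_x = 4443/964  [line 11·x + -19·y + -75 = 0 ∩ |DE|² = 346921/1928]
2. D_y = -1233/964  [line 11·x + -19·y + -75 = 0 ∩ |DE|² = 346921/1928]
   → D = (4443/964, -1233/964)
3. C_x = 29/4  [C divides GE with GC:CE = 1/4:3/4]
4. C_y = 1/4  [C divides GE with GC:CE = 1/4:3/4]
   → C = (29/4, 1/4)
5. F_x = 1069/1446  [FC · EB = 106037/2892 ∩ 2·signedArea(FAG) = -40279/482]
6. F_y = -5089/1446  [FC · EB = 106037/2892 ∩ 2·signedArea(FAG) = -40279/482]
   → F = (1069/1446, -5089/1446)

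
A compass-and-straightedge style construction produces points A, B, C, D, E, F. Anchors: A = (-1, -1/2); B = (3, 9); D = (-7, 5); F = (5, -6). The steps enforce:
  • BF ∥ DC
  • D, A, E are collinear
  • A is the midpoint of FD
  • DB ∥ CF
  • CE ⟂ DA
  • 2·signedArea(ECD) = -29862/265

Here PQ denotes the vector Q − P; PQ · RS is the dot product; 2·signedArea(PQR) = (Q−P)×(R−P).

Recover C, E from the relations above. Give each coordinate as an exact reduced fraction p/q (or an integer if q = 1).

C = (-5, -10)
E = (413/265, -754/265)

1. C_x = -5  [DB ∥ CF ∩ BF ∥ DC]
2. C_y = -10  [DB ∥ CF ∩ BF ∥ DC]
   → C = (-5, -10)
3. E_x = 413/265  [D, A, E are collinear ∩ CE ⟂ DA]
4. E_y = -754/265  [D, A, E are collinear ∩ CE ⟂ DA]
   → E = (413/265, -754/265)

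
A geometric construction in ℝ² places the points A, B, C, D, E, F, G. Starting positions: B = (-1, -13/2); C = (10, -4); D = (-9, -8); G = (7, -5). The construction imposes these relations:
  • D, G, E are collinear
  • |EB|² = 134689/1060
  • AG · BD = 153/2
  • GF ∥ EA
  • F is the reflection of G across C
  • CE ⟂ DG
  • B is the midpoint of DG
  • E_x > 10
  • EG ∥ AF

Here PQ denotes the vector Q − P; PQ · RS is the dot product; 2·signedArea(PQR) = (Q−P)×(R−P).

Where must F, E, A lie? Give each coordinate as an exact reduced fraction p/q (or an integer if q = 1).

1. F_x = 13  [F is the reflection of G across C]
2. F_y = -3  [F is the reflection of G across C]
   → F = (13, -3)
3. E_x = 2671/265  [D, G, E are collinear ∩ CE ⟂ DG]
4. E_y = -1172/265  [D, G, E are collinear ∩ CE ⟂ DG]
   → E = (2671/265, -1172/265)
5. A_x = 4261/265  [EG ∥ AF ∩ GF ∥ EA]
6. A_y = -642/265  [EG ∥ AF ∩ GF ∥ EA]
   → A = (4261/265, -642/265)

A = (4261/265, -642/265)
E = (2671/265, -1172/265)
F = (13, -3)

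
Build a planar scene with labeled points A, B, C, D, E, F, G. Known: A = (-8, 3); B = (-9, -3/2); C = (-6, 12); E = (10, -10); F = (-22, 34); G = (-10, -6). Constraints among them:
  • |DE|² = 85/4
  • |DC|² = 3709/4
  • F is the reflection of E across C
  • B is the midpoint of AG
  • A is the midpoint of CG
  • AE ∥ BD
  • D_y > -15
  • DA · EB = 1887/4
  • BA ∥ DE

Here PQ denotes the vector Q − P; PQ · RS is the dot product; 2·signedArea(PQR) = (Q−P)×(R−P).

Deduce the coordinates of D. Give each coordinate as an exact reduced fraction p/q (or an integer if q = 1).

D = (9, -29/2)

1. D_x = 9  [BA ∥ DE ∩ AE ∥ BD]
2. D_y = -29/2  [BA ∥ DE ∩ AE ∥ BD]
   → D = (9, -29/2)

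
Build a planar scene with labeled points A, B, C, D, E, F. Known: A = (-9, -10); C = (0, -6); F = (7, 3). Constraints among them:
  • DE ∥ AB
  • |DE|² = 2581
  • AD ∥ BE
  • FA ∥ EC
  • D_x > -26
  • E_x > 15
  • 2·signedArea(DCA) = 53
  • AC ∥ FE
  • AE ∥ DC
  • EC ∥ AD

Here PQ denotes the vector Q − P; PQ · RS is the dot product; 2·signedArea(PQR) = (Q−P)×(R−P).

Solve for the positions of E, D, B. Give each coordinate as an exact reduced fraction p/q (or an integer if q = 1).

B = (32, 20)
D = (-25, -23)
E = (16, 7)

1. E_x = 16  [FA ∥ EC ∩ AC ∥ FE]
2. E_y = 7  [FA ∥ EC ∩ AC ∥ FE]
   → E = (16, 7)
3. D_x = -25  [AE ∥ DC ∩ EC ∥ AD]
4. D_y = -23  [AE ∥ DC ∩ EC ∥ AD]
   → D = (-25, -23)
5. B_x = 32  [AD ∥ BE ∩ DE ∥ AB]
6. B_y = 20  [AD ∥ BE ∩ DE ∥ AB]
   → B = (32, 20)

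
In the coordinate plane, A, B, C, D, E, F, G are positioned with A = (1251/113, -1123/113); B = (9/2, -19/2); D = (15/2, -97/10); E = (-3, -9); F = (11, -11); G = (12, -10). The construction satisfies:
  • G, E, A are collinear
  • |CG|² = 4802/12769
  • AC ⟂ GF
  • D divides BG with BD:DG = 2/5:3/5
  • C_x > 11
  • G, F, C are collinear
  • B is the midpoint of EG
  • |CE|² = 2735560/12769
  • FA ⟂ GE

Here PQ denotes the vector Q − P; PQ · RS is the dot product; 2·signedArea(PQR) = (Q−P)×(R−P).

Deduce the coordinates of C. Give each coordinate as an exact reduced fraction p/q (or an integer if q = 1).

1. C_x = 1307/113  [G, F, C are collinear ∩ AC ⟂ GF]
2. C_y = -1179/113  [G, F, C are collinear ∩ AC ⟂ GF]
   → C = (1307/113, -1179/113)

C = (1307/113, -1179/113)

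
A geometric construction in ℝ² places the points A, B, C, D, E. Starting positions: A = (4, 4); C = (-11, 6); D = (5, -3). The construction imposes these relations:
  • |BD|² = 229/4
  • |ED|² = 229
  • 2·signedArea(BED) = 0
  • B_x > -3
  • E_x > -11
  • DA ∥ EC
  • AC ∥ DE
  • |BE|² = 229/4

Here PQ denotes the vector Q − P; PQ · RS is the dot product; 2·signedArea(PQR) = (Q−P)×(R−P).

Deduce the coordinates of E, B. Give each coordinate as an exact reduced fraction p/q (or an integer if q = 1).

1. E_x = -10  [DA ∥ EC ∩ AC ∥ DE]
2. E_y = -1  [DA ∥ EC ∩ AC ∥ DE]
   → E = (-10, -1)
3. B_x = -5/2  [line 2·x + 15·y + 35 = 0 ∩ |BE|² = 229/4]
4. B_y = -2  [line 2·x + 15·y + 35 = 0 ∩ |BE|² = 229/4]
   → B = (-5/2, -2)

B = (-5/2, -2)
E = (-10, -1)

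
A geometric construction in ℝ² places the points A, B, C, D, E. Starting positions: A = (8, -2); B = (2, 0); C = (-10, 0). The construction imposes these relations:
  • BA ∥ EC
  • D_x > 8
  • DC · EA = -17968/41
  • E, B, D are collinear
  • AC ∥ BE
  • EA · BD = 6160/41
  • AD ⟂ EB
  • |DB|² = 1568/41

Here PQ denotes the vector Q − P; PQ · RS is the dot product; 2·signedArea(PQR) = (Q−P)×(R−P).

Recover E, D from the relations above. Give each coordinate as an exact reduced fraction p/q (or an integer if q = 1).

1. E_x = -16  [BA ∥ EC ∩ AC ∥ BE]
2. E_y = 2  [BA ∥ EC ∩ AC ∥ BE]
   → E = (-16, 2)
3. D_x = 334/41  [E, B, D are collinear ∩ AD ⟂ EB]
4. D_y = -28/41  [E, B, D are collinear ∩ AD ⟂ EB]
   → D = (334/41, -28/41)

D = (334/41, -28/41)
E = (-16, 2)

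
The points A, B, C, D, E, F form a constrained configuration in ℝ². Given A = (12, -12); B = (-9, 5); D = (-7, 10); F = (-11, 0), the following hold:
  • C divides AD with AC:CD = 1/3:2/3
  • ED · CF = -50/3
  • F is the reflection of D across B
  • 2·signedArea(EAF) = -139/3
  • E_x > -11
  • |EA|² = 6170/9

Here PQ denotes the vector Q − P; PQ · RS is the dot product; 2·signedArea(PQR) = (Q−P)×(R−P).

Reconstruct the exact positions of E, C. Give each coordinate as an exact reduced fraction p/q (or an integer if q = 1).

C = (17/3, -14/3)
E = (-31/3, 5/3)

1. C_x = 17/3  [C divides AD with AC:CD = 1/3:2/3]
2. C_y = -14/3  [C divides AD with AC:CD = 1/3:2/3]
   → C = (17/3, -14/3)
3. E_x = -31/3  [2·signedArea(EAF) = -139/3 ∩ ED · CF = -50/3]
4. E_y = 5/3  [2·signedArea(EAF) = -139/3 ∩ ED · CF = -50/3]
   → E = (-31/3, 5/3)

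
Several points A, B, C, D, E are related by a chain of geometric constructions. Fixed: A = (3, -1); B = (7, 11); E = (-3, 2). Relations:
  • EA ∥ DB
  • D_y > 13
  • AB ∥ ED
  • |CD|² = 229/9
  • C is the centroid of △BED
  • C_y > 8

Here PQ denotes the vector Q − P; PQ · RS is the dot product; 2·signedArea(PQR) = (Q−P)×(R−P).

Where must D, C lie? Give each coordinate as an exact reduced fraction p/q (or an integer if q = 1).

1. D_x = 1  [EA ∥ DB ∩ AB ∥ ED]
2. D_y = 14  [EA ∥ DB ∩ AB ∥ ED]
   → D = (1, 14)
3. C_x = 5/3  [C is the centroid of △BED]
4. C_y = 9  [C is the centroid of △BED]
   → C = (5/3, 9)

C = (5/3, 9)
D = (1, 14)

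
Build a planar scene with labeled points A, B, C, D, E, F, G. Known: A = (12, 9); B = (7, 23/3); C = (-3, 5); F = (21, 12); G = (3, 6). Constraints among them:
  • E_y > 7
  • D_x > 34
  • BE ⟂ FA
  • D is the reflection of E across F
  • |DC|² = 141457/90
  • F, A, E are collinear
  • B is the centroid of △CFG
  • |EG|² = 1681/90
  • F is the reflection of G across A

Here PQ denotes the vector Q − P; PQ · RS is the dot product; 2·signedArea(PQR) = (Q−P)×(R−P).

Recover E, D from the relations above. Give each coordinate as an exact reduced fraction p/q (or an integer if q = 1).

1. E_x = 71/10  [F, A, E are collinear ∩ BE ⟂ FA]
2. E_y = 221/30  [F, A, E are collinear ∩ BE ⟂ FA]
   → E = (71/10, 221/30)
3. D_x = 349/10  [D is the reflection of E across F]
4. D_y = 499/30  [D is the reflection of E across F]
   → D = (349/10, 499/30)

D = (349/10, 499/30)
E = (71/10, 221/30)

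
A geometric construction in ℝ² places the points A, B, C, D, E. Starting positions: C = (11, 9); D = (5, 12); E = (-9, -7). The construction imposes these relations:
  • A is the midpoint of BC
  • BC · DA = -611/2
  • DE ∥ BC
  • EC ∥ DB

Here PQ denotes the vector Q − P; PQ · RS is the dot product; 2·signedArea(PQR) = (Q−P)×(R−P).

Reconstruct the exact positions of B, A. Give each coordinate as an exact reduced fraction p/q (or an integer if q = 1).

1. B_x = 25  [DE ∥ BC ∩ EC ∥ DB]
2. B_y = 28  [DE ∥ BC ∩ EC ∥ DB]
   → B = (25, 28)
3. A_x = 18  [A is the midpoint of BC]
4. A_y = 37/2  [A is the midpoint of BC]
   → A = (18, 37/2)

A = (18, 37/2)
B = (25, 28)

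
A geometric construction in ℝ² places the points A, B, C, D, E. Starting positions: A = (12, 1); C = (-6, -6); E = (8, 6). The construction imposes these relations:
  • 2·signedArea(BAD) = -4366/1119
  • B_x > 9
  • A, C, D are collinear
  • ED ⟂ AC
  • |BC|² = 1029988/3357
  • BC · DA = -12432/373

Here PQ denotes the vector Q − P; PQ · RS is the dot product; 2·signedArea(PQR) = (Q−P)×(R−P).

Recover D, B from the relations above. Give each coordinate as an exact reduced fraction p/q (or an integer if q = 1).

B = (10604/1119, 822/373)
D = (3810/373, 114/373)

1. D_x = 3810/373  [A, C, D are collinear ∩ ED ⟂ AC]
2. D_y = 114/373  [A, C, D are collinear ∩ ED ⟂ AC]
   → D = (3810/373, 114/373)
3. B_x = 10604/1119  [BC · DA = -12432/373 ∩ 2·signedArea(BAD) = -4366/1119]
4. B_y = 822/373  [BC · DA = -12432/373 ∩ 2·signedArea(BAD) = -4366/1119]
   → B = (10604/1119, 822/373)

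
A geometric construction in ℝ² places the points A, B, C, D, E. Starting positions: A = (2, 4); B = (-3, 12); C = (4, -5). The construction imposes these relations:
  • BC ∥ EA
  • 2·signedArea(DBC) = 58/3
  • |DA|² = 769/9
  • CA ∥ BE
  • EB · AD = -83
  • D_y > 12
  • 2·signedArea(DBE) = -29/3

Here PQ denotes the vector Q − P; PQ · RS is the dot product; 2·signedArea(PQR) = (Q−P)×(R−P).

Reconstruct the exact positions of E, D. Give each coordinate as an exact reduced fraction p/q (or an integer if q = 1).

D = (-2, 37/3)
E = (-5, 21)

1. E_x = -5  [BC ∥ EA ∩ CA ∥ BE]
2. E_y = 21  [BC ∥ EA ∩ CA ∥ BE]
   → E = (-5, 21)
3. D_x = -2  [2·signedArea(DBE) = -29/3 ∩ EB · AD = -83]
4. D_y = 37/3  [2·signedArea(DBE) = -29/3 ∩ EB · AD = -83]
   → D = (-2, 37/3)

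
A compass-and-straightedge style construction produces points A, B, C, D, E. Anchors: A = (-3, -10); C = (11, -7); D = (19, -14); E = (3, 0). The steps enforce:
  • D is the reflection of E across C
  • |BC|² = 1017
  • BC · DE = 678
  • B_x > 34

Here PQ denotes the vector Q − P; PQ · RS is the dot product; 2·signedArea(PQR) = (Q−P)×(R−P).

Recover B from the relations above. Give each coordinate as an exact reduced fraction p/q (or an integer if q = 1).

B = (35, -28)

1. B_x = 35  [line 16·x + -14·y + -952 = 0 ∩ |BC|² = 1017]
2. B_y = -28  [line 16·x + -14·y + -952 = 0 ∩ |BC|² = 1017]
   → B = (35, -28)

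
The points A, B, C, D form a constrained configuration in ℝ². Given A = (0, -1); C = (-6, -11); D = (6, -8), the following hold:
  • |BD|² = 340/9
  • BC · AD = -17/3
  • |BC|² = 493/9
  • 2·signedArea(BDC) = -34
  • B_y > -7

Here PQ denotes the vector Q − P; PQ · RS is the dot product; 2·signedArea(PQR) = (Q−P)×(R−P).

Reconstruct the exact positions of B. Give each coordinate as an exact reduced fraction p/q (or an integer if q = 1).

1. B_x = 0  [2·signedArea(BDC) = -34 ∩ BC · AD = -17/3]
2. B_y = -20/3  [2·signedArea(BDC) = -34 ∩ BC · AD = -17/3]
   → B = (0, -20/3)

B = (0, -20/3)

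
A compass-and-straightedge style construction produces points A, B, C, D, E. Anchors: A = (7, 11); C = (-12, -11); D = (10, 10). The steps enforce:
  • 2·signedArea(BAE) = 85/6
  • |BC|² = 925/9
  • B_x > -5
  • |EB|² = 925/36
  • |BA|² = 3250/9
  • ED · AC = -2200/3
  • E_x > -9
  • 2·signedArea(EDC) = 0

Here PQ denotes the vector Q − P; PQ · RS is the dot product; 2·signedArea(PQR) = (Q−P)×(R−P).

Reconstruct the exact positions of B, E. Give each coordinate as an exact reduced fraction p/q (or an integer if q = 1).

B = (-14/3, -4)
E = (-25/3, -15/2)

1. E_x = -25/3  [2·signedArea(EDC) = 0 ∩ ED · AC = -2200/3]
2. E_y = -15/2  [2·signedArea(EDC) = 0 ∩ ED · AC = -2200/3]
   → E = (-25/3, -15/2)
3. B_x = -14/3  [line 37/2·x + -46/3·y + 25 = 0 ∩ |BC|² = 925/9]
4. B_y = -4  [line 37/2·x + -46/3·y + 25 = 0 ∩ |BC|² = 925/9]
   → B = (-14/3, -4)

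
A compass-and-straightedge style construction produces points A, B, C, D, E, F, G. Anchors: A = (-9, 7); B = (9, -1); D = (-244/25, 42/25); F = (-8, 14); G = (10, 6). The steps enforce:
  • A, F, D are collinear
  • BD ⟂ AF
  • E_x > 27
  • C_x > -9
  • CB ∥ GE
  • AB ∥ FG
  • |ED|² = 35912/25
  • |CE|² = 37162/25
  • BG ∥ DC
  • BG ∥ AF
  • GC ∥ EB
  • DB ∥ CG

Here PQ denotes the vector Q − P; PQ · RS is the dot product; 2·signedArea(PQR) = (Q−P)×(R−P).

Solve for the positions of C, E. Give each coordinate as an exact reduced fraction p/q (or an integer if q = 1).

C = (-219/25, 217/25)
E = (694/25, -92/25)

1. C_x = -219/25  [DB ∥ CG ∩ BG ∥ DC]
2. C_y = 217/25  [DB ∥ CG ∩ BG ∥ DC]
   → C = (-219/25, 217/25)
3. E_x = 694/25  [GC ∥ EB ∩ CB ∥ GE]
4. E_y = -92/25  [GC ∥ EB ∩ CB ∥ GE]
   → E = (694/25, -92/25)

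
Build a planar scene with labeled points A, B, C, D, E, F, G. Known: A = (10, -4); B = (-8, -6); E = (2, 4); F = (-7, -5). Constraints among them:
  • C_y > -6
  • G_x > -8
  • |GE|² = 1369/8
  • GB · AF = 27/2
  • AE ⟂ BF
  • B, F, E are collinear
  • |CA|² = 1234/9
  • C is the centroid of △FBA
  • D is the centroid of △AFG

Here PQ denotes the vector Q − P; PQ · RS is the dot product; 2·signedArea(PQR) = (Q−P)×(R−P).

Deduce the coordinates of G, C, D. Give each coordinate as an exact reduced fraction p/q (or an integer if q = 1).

C = (-5/3, -5)
D = (-17/12, -19/4)
G = (-29/4, -21/4)

1. G_x = -29/4  [line 17·x + 1·y + 257/2 = 0 ∩ |GE|² = 1369/8]
2. G_y = -21/4  [line 17·x + 1·y + 257/2 = 0 ∩ |GE|² = 1369/8]
   → G = (-29/4, -21/4)
3. C_x = -5/3  [C is the centroid of △FBA]
4. C_y = -5  [C is the centroid of △FBA]
   → C = (-5/3, -5)
5. D_x = -17/12  [D is the centroid of △AFG]
6. D_y = -19/4  [D is the centroid of △AFG]
   → D = (-17/12, -19/4)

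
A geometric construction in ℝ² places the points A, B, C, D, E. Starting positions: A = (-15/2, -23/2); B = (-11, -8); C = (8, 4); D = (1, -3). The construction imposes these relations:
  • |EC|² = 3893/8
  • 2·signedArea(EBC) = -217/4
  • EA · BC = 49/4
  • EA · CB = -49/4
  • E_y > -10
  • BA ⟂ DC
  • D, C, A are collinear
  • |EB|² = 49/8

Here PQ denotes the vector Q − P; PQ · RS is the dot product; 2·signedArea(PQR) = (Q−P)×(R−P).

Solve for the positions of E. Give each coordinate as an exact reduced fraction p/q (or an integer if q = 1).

E = (-37/4, -39/4)

1. E_x = -37/4  [EA · BC = 49/4 ∩ 2·signedArea(EBC) = -217/4]
2. E_y = -39/4  [EA · BC = 49/4 ∩ 2·signedArea(EBC) = -217/4]
   → E = (-37/4, -39/4)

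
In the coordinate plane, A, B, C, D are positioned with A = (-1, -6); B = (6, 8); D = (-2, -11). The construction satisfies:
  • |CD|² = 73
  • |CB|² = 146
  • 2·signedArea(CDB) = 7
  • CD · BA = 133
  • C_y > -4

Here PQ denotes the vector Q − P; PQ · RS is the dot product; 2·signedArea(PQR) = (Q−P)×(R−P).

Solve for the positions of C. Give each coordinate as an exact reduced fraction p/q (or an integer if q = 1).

C = (1, -3)

1. C_x = 1  [CD · BA = 133 ∩ 2·signedArea(CDB) = 7]
2. C_y = -3  [CD · BA = 133 ∩ 2·signedArea(CDB) = 7]
   → C = (1, -3)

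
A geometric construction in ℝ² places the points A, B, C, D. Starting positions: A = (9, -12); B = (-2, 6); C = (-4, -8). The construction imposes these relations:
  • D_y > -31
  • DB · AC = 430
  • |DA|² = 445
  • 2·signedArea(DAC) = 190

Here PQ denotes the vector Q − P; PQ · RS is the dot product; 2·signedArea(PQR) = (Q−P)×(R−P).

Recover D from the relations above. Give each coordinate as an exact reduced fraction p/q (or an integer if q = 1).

1. D_x = 20  [DB · AC = 430 ∩ 2·signedArea(DAC) = 190]
2. D_y = -30  [DB · AC = 430 ∩ 2·signedArea(DAC) = 190]
   → D = (20, -30)

D = (20, -30)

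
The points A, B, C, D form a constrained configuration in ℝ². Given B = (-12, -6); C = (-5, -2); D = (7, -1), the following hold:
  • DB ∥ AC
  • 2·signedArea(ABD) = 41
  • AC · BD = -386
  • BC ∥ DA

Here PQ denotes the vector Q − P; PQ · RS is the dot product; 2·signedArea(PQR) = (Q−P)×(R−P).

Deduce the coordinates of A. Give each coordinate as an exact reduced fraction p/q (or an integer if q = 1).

A = (14, 3)

1. A_x = 14  [DB ∥ AC ∩ BC ∥ DA]
2. A_y = 3  [DB ∥ AC ∩ BC ∥ DA]
   → A = (14, 3)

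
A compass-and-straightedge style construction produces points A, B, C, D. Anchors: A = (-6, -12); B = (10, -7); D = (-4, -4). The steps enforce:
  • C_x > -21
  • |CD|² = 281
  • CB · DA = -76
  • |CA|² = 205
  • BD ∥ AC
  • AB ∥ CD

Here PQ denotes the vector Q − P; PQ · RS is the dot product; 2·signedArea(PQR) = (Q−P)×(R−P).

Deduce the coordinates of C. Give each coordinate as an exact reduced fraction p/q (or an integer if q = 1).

1. C_x = -20  [AB ∥ CD ∩ BD ∥ AC]
2. C_y = -9  [AB ∥ CD ∩ BD ∥ AC]
   → C = (-20, -9)

C = (-20, -9)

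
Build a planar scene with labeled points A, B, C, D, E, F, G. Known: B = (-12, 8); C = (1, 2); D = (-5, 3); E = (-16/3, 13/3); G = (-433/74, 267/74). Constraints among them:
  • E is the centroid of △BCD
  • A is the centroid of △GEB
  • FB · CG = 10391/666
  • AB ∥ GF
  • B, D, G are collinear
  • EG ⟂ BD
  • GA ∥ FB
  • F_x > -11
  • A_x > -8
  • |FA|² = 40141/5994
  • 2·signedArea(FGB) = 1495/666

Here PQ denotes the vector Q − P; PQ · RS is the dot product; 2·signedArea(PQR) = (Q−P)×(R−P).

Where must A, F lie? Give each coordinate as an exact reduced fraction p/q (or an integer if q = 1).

1. A_x = -5147/666  [A is the centroid of △GEB]
2. A_y = 3539/666  [A is the centroid of △GEB]
   → A = (-5147/666, 3539/666)
3. F_x = -3371/333  [GA ∥ FB ∩ AB ∥ GF]
4. F_y = 2096/333  [GA ∥ FB ∩ AB ∥ GF]
   → F = (-3371/333, 2096/333)

A = (-5147/666, 3539/666)
F = (-3371/333, 2096/333)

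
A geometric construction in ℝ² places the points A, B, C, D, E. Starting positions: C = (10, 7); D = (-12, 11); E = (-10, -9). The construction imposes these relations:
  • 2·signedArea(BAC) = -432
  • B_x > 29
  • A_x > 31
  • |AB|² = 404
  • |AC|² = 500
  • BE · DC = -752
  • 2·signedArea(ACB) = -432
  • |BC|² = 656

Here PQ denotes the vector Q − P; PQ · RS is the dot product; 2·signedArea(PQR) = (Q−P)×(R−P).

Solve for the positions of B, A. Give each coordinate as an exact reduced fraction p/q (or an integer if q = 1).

A = (32, 3)
B = (30, 23)

1. B_x = 30  [line -22·x + 4·y + 568 = 0 ∩ |BC|² = 656]
2. B_y = 23  [line -22·x + 4·y + 568 = 0 ∩ |BC|² = 656]
   → B = (30, 23)
3. A_x = 32  [line -16·x + 20·y + 452 = 0 ∩ |AC|² = 500]
4. A_y = 3  [line -16·x + 20·y + 452 = 0 ∩ |AC|² = 500]
   → A = (32, 3)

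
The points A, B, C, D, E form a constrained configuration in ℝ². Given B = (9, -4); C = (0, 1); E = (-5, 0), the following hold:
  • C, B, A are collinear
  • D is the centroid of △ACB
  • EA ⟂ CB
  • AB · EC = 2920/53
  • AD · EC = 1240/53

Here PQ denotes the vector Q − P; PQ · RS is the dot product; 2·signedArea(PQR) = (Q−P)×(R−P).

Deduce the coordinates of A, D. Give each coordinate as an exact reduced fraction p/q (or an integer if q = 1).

1. A_x = -180/53  [C, B, A are collinear ∩ EA ⟂ CB]
2. A_y = 153/53  [C, B, A are collinear ∩ EA ⟂ CB]
   → A = (-180/53, 153/53)
3. D_x = 99/53  [D is the centroid of △ACB]
4. D_y = -2/53  [D is the centroid of △ACB]
   → D = (99/53, -2/53)

A = (-180/53, 153/53)
D = (99/53, -2/53)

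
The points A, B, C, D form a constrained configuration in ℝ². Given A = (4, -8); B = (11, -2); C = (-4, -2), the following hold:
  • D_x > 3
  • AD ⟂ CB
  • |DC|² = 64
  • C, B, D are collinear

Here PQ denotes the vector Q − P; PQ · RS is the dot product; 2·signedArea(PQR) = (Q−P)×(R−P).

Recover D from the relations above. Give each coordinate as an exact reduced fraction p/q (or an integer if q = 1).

1. D_x = 4  [C, B, D are collinear ∩ AD ⟂ CB]
2. D_y = -2  [C, B, D are collinear ∩ AD ⟂ CB]
   → D = (4, -2)

D = (4, -2)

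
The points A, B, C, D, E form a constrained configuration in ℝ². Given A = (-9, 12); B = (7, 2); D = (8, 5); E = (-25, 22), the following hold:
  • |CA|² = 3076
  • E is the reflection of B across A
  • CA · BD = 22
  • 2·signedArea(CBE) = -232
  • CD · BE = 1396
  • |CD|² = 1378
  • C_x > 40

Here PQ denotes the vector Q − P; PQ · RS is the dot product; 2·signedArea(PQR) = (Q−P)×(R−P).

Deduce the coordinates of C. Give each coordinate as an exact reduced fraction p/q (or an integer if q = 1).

1. C_x = 41  [2·signedArea(CBE) = -232 ∩ CA · BD = 22]
2. C_y = -12  [2·signedArea(CBE) = -232 ∩ CA · BD = 22]
   → C = (41, -12)

C = (41, -12)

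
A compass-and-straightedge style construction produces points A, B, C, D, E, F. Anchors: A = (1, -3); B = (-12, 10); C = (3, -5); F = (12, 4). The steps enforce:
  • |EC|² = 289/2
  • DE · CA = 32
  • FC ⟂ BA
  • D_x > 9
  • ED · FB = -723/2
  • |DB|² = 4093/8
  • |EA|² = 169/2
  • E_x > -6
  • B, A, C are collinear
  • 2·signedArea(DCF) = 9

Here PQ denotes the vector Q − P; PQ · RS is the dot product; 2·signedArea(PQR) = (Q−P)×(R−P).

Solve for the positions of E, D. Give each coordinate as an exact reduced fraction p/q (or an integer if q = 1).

D = (37/4, 9/4)
E = (-11/2, 7/2)

1. D_x = 37/4  [line -9·x + 9·y + 63 = 0 ∩ |DB|² = 4093/8]
2. D_y = 9/4  [line -9·x + 9·y + 63 = 0 ∩ |DB|² = 4093/8]
   → D = (37/4, 9/4)
3. E_x = -11/2  [ED · FB = -723/2 ∩ DE · CA = 32]
4. E_y = 7/2  [ED · FB = -723/2 ∩ DE · CA = 32]
   → E = (-11/2, 7/2)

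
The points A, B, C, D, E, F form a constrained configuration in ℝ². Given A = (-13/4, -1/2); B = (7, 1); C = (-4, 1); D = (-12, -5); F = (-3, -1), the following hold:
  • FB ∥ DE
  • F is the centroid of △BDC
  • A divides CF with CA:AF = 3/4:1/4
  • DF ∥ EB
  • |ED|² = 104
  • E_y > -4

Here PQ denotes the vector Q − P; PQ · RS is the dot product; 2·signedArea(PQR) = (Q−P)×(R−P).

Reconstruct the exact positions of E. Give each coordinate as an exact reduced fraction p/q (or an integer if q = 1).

E = (-2, -3)

1. E_x = -2  [DF ∥ EB ∩ FB ∥ DE]
2. E_y = -3  [DF ∥ EB ∩ FB ∥ DE]
   → E = (-2, -3)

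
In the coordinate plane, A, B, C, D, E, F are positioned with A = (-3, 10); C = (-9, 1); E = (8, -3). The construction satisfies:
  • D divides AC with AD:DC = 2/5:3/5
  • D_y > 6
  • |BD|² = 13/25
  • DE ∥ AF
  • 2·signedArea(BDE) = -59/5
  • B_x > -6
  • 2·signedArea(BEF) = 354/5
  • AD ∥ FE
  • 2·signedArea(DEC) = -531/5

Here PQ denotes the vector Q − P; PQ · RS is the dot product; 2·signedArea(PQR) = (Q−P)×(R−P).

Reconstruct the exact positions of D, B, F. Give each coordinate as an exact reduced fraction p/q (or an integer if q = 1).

1. D_x = -27/5  [D divides AC with AD:DC = 2/5:3/5]
2. D_y = 32/5  [D divides AC with AD:DC = 2/5:3/5]
   → D = (-27/5, 32/5)
3. F_x = 52/5  [AD ∥ FE ∩ DE ∥ AF]
4. F_y = 3/5  [AD ∥ FE ∩ DE ∥ AF]
   → F = (52/5, 3/5)
5. B_x = -29/5  [2·signedArea(BEF) = 354/5 ∩ 2·signedArea(BDE) = -59/5]
6. B_y = 29/5  [2·signedArea(BEF) = 354/5 ∩ 2·signedArea(BDE) = -59/5]
   → B = (-29/5, 29/5)

B = (-29/5, 29/5)
D = (-27/5, 32/5)
F = (52/5, 3/5)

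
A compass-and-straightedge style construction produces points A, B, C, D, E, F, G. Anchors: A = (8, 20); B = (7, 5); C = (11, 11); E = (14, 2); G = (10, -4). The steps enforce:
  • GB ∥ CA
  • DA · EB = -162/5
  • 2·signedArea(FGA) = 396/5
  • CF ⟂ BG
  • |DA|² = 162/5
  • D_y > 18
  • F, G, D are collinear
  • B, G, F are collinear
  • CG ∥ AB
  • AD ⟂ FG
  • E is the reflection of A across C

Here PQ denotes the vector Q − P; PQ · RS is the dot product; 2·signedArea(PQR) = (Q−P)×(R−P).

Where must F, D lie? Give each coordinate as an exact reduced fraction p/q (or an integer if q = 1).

1. F_x = 28/5  [B, G, F are collinear ∩ CF ⟂ BG]
2. F_y = 46/5  [B, G, F are collinear ∩ CF ⟂ BG]
   → F = (28/5, 46/5)
3. D_x = 13/5  [F, G, D are collinear ∩ AD ⟂ FG]
4. D_y = 91/5  [F, G, D are collinear ∩ AD ⟂ FG]
   → D = (13/5, 91/5)

D = (13/5, 91/5)
F = (28/5, 46/5)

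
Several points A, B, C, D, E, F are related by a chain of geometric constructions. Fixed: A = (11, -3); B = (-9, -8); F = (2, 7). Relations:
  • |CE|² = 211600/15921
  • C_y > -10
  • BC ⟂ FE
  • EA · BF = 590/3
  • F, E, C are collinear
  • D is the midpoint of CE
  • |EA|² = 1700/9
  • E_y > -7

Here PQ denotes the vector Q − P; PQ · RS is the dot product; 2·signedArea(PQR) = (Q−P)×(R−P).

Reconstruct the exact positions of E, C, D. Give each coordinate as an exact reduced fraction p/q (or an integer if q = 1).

1. E_x = -7/3  [line -11·x + -15·y + -362/3 = 0 ∩ |EA|² = 1700/9]
2. E_y = -19/3  [line -11·x + -15·y + -362/3 = 0 ∩ |EA|² = 1700/9]
   → E = (-7/3, -19/3)
3. C_x = -6121/1769  [F, E, C are collinear ∩ BC ⟂ FE]
4. C_y = -17337/1769  [F, E, C are collinear ∩ BC ⟂ FE]
   → C = (-6121/1769, -17337/1769)
5. D_x = -15373/5307  [D is the midpoint of CE]
6. D_y = -42811/5307  [D is the midpoint of CE]
   → D = (-15373/5307, -42811/5307)

C = (-6121/1769, -17337/1769)
D = (-15373/5307, -42811/5307)
E = (-7/3, -19/3)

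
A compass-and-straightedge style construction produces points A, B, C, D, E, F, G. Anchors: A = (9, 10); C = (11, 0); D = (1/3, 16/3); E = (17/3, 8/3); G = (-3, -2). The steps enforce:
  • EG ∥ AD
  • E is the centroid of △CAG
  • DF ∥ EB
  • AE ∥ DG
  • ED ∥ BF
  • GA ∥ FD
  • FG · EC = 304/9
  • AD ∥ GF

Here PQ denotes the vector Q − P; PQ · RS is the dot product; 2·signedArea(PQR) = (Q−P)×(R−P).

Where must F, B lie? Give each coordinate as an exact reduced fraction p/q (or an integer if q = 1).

B = (-19/3, -28/3)
F = (-35/3, -20/3)

1. F_x = -35/3  [GA ∥ FD ∩ AD ∥ GF]
2. F_y = -20/3  [GA ∥ FD ∩ AD ∥ GF]
   → F = (-35/3, -20/3)
3. B_x = -19/3  [ED ∥ BF ∩ DF ∥ EB]
4. B_y = -28/3  [ED ∥ BF ∩ DF ∥ EB]
   → B = (-19/3, -28/3)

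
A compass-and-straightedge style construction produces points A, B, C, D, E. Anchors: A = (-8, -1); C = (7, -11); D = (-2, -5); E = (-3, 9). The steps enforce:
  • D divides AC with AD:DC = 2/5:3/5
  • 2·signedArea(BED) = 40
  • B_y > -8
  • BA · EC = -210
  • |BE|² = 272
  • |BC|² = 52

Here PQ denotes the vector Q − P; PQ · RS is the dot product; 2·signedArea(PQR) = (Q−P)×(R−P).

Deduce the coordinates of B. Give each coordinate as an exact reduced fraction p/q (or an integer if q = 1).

B = (1, -7)

1. B_x = 1  [2·signedArea(BED) = 40 ∩ BA · EC = -210]
2. B_y = -7  [2·signedArea(BED) = 40 ∩ BA · EC = -210]
   → B = (1, -7)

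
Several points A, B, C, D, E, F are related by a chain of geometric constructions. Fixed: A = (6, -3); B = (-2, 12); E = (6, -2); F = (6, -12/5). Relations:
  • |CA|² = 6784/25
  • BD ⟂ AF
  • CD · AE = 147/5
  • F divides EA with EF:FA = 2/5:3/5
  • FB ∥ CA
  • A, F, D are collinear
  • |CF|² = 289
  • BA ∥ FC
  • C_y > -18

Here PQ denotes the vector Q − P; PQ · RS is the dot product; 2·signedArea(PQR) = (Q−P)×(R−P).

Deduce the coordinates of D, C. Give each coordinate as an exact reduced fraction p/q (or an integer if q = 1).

C = (14, -87/5)
D = (6, 12)

1. D_x = 6  [A, F, D are collinear ∩ BD ⟂ AF]
2. D_y = 12  [A, F, D are collinear ∩ BD ⟂ AF]
   → D = (6, 12)
3. C_x = 14  [FB ∥ CA ∩ BA ∥ FC]
4. C_y = -87/5  [FB ∥ CA ∩ BA ∥ FC]
   → C = (14, -87/5)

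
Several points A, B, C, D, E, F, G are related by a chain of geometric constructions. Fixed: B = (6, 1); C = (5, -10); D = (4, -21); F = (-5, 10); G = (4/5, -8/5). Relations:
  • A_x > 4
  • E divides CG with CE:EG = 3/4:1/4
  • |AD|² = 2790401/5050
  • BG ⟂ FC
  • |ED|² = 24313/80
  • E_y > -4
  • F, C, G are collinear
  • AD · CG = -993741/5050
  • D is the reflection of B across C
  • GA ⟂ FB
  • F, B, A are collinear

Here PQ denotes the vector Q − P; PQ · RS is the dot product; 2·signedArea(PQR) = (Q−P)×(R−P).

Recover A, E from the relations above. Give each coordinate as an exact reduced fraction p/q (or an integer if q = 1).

1. A_x = 4201/1010  [F, B, A are collinear ∩ GA ⟂ FB]
2. A_y = 2531/1010  [F, B, A are collinear ∩ GA ⟂ FB]
   → A = (4201/1010, 2531/1010)
3. E_x = 37/20  [E divides CG with CE:EG = 3/4:1/4]
4. E_y = -37/10  [E divides CG with CE:EG = 3/4:1/4]
   → E = (37/20, -37/10)

A = (4201/1010, 2531/1010)
E = (37/20, -37/10)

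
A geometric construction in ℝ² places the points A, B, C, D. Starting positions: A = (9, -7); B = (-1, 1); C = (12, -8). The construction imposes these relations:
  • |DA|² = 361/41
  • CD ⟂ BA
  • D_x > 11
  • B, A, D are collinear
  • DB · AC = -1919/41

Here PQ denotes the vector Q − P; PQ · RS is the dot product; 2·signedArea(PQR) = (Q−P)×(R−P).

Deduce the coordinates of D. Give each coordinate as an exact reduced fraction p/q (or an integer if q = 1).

D = (464/41, -363/41)

1. D_x = 464/41  [B, A, D are collinear ∩ CD ⟂ BA]
2. D_y = -363/41  [B, A, D are collinear ∩ CD ⟂ BA]
   → D = (464/41, -363/41)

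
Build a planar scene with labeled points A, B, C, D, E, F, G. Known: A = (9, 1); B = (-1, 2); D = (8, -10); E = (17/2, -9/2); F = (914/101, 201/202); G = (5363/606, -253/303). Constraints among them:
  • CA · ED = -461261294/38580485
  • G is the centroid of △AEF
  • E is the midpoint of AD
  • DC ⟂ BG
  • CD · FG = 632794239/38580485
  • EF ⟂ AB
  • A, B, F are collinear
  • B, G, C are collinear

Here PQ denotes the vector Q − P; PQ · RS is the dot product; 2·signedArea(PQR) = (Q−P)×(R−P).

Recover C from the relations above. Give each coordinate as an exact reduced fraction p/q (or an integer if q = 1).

1. C_x = 405137068/38580485  [B, G, C are collinear ∩ DC ⟂ BG]
2. C_y = -50549996/38580485  [B, G, C are collinear ∩ DC ⟂ BG]
   → C = (405137068/38580485, -50549996/38580485)

C = (405137068/38580485, -50549996/38580485)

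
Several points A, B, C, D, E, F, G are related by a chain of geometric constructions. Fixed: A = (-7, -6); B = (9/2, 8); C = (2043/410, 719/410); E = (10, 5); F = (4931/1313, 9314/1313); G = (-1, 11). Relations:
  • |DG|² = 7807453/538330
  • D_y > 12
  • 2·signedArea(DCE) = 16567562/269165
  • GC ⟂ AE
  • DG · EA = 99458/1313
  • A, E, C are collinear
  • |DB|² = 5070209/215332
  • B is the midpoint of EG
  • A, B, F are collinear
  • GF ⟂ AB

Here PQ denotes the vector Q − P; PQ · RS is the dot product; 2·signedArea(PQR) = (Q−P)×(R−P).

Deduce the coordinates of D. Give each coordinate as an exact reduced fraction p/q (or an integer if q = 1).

1. D_x = 1360961/538330  [DG · EA = 99458/1313 ∩ 2·signedArea(DCE) = 16567562/269165]
2. D_y = 6693433/538330  [DG · EA = 99458/1313 ∩ 2·signedArea(DCE) = 16567562/269165]
   → D = (1360961/538330, 6693433/538330)

D = (1360961/538330, 6693433/538330)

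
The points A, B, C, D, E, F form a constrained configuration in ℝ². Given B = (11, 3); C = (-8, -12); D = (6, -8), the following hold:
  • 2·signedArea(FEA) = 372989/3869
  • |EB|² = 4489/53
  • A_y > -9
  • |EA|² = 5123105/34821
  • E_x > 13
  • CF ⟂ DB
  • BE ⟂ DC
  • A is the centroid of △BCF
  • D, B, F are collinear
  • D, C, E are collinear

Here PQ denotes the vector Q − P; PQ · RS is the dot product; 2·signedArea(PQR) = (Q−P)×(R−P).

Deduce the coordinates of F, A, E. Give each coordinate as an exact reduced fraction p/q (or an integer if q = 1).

1. F_x = 153/73  [D, B, F are collinear ∩ CF ⟂ DB]
2. F_y = -1211/73  [D, B, F are collinear ∩ CF ⟂ DB]
   → F = (153/73, -1211/73)
3. A_x = 124/73  [A is the centroid of △BCF]
4. A_y = -1868/219  [A is the centroid of △BCF]
   → A = (124/73, -1868/219)
5. E_x = 717/53  [D, C, E are collinear ∩ BE ⟂ DC]
6. E_y = -310/53  [D, C, E are collinear ∩ BE ⟂ DC]
   → E = (717/53, -310/53)

A = (124/73, -1868/219)
E = (717/53, -310/53)
F = (153/73, -1211/73)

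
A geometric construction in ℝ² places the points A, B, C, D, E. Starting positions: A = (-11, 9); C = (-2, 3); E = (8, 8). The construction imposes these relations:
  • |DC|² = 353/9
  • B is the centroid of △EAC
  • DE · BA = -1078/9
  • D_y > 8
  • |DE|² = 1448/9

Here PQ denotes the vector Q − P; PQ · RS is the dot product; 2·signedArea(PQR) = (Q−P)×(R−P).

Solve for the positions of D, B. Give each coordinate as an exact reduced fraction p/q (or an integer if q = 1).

1. B_x = -5/3  [B is the centroid of △EAC]
2. B_y = 20/3  [B is the centroid of △EAC]
   → B = (-5/3, 20/3)
3. D_x = -14/3  [line 28/3·x + -7/3·y + 574/9 = 0 ∩ |DC|² = 353/9]
4. D_y = 26/3  [line 28/3·x + -7/3·y + 574/9 = 0 ∩ |DC|² = 353/9]
   → D = (-14/3, 26/3)

B = (-5/3, 20/3)
D = (-14/3, 26/3)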